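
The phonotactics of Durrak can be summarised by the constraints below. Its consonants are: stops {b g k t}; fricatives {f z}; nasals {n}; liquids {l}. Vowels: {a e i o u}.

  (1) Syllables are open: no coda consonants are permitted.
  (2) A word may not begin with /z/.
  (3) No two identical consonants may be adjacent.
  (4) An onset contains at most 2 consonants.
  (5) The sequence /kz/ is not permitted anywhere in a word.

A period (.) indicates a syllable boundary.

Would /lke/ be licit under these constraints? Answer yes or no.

/lke/ — σ1 onset /lk/ (2C), coda /∅/ ok → licit

yes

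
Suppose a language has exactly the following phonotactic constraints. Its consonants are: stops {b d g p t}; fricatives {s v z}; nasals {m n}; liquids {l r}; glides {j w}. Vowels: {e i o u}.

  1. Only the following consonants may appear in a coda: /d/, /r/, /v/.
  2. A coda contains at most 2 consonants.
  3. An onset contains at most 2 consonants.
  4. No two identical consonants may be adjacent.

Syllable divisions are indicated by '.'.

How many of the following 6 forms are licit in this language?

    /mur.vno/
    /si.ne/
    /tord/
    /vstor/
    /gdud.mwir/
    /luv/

5

/mur.vno/ — σ1 onset /m/, coda /r/ ok; σ2 onset /vn/ (2C), coda /∅/ ok → licit
/si.ne/ — σ1 onset /s/, coda /∅/ ok; σ2 onset /n/, coda /∅/ ok → licit
/tord/ — σ1 onset /t/, coda /rd/ (2C) ok → licit
/vstor/ — violates constraint 3: syllable 1 onset /vst/ has 3 consonants (> 2) → illicit
/gdud.mwir/ — σ1 onset /gd/ (2C), coda /d/ ok; σ2 onset /mw/ (2C), coda /r/ ok → licit
/luv/ — σ1 onset /l/, coda /v/ ok → licit
Licit: /mur.vno/, /si.ne/, /tord/, /gdud.mwir/, /luv/ → 5.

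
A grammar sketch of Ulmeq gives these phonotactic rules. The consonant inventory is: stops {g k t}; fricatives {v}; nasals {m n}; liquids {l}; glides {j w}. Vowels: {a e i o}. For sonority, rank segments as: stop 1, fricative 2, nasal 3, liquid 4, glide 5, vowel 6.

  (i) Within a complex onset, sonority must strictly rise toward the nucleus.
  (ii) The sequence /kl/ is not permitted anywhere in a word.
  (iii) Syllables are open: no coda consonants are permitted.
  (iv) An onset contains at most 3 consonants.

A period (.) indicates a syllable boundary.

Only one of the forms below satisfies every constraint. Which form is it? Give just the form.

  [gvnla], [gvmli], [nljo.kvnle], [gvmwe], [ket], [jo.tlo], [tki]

[jo.tlo]

[gvnla] — violates constraint (iv): syllable 1 onset /gvnl/ has 4 consonants (> 3) → ill-formed
[gvmli] — violates constraint (iv): syllable 1 onset /gvml/ has 4 consonants (> 3) → ill-formed
[nljo.kvnle] — violates constraint (iv): syllable 2 onset /kvnl/ has 4 consonants (> 3) → ill-formed
[gvmwe] — violates constraint (iv): syllable 1 onset /gvmw/ has 4 consonants (> 3) → ill-formed
[ket] — violates constraint (iii): syllable 1 coda /t/ has 1 consonant (> 0) → ill-formed
[jo.tlo] — σ1 onset /j/, coda /∅/ ok; σ2 onset /tl/ (1→4 rises), coda /∅/ ok → well-formed
[tki] — violates constraint (i): syllable 1 onset /tk/: /t/ (stop, 1) → /k/ (stop, 1) does not rise → ill-formed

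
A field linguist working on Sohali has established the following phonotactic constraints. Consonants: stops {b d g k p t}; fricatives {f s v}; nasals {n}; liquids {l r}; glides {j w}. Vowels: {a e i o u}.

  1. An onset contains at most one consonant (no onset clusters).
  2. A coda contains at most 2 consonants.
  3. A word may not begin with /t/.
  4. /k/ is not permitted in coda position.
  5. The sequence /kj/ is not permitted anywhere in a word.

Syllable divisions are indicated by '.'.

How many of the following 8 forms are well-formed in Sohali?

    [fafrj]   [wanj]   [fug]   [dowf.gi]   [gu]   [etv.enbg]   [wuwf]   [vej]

6

[fafrj] — violates constraint 2: syllable 1 coda /frj/ has 3 consonants (> 2) → ill-formed
[wanj] — σ1 onset /w/, coda /nj/ (2C) ok → well-formed
[fug] — σ1 onset /f/, coda /g/ ok → well-formed
[dowf.gi] — σ1 onset /d/, coda /wf/ (2C) ok; σ2 onset /g/, coda /∅/ ok → well-formed
[gu] — σ1 onset /g/, coda /∅/ ok → well-formed
[etv.enbg] — violates constraint 2: syllable 2 coda /nbg/ has 3 consonants (> 2) → ill-formed
[wuwf] — σ1 onset /w/, coda /wf/ (2C) ok → well-formed
[vej] — σ1 onset /v/, coda /j/ ok → well-formed
Well-formed: [wanj], [fug], [dowf.gi], [gu], [wuwf], [vej] → 6.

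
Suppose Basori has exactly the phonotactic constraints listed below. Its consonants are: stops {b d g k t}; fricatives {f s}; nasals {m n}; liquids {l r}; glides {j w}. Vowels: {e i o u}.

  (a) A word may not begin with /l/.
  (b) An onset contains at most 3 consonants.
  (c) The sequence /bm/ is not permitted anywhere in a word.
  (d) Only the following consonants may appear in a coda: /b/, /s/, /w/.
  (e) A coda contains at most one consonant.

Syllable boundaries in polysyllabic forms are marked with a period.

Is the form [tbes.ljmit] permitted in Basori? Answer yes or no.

no

[tbes.ljmit] — violates constraint (d): syllable 2 coda contains /t/, which is not a licensed coda consonant → not permitted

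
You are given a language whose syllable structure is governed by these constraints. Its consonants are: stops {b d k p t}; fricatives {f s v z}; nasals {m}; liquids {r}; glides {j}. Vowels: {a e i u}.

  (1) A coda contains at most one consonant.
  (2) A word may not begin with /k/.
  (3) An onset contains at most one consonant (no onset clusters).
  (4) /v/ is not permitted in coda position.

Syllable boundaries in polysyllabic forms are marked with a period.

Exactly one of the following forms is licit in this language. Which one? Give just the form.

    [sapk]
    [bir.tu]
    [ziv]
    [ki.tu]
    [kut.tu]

[bir.tu]

[sapk] — violates constraint 1: syllable 1 coda /pk/ has 2 consonants (> 1) → illicit
[bir.tu] — σ1 onset /b/, coda /r/ ok; σ2 onset /t/, coda /∅/ ok → licit
[ziv] — violates constraint 4: syllable 1 coda contains /v/ → illicit
[ki.tu] — violates constraint 2: word begins with /k/ → illicit
[kut.tu] — violates constraint 2: word begins with /k/ → illicit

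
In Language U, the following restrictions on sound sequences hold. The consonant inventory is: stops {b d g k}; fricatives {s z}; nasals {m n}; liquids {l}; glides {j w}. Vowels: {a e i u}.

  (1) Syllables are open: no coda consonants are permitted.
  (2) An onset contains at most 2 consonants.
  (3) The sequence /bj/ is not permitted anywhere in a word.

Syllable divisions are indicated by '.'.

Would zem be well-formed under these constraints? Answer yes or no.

zem — violates constraint 1: syllable 1 coda /m/ has 1 consonant (> 0) → ill-formed

no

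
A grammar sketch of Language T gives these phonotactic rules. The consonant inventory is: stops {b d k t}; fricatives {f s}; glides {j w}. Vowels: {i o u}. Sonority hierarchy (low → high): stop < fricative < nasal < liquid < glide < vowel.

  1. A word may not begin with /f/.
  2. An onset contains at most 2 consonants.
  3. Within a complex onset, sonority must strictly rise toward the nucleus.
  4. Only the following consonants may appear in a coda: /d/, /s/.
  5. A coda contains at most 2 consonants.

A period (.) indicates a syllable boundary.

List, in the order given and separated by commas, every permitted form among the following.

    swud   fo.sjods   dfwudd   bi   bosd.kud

swud, bi, bosd.kud

swud — σ1 onset /sw/ (2→5 rises), coda /d/ ok → permitted
fo.sjods — violates constraint 1: word begins with /f/ → not permitted
dfwudd — violates constraint 2: syllable 1 onset /dfw/ has 3 consonants (> 2) → not permitted
bi — σ1 onset /b/, coda /∅/ ok → permitted
bosd.kud — σ1 onset /b/, coda /sd/ (2C) ok; σ2 onset /k/, coda /d/ ok → permitted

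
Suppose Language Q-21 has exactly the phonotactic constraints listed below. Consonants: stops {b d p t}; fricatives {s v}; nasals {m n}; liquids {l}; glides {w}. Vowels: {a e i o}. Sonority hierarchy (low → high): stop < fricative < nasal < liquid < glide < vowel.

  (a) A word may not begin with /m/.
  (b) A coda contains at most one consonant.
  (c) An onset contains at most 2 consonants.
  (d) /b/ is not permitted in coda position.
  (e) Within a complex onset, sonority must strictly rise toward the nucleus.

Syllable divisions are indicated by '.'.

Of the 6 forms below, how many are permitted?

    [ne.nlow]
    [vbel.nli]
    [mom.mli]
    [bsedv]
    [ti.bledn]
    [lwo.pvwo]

[ne.nlow] — σ1 onset /n/, coda /∅/ ok; σ2 onset /nl/ (3→4 rises), coda /w/ ok → permitted
[vbel.nli] — violates constraint (e): syllable 1 onset /vb/: /v/ (fricative, 2) → /b/ (stop, 1) does not rise → not permitted
[mom.mli] — violates constraint (a): word begins with /m/ → not permitted
[bsedv] — violates constraint (b): syllable 1 coda /dv/ has 2 consonants (> 1) → not permitted
[ti.bledn] — violates constraint (b): syllable 2 coda /dn/ has 2 consonants (> 1) → not permitted
[lwo.pvwo] — violates constraint (c): syllable 2 onset /pvw/ has 3 consonants (> 2) → not permitted
Permitted: [ne.nlow] → 1.

1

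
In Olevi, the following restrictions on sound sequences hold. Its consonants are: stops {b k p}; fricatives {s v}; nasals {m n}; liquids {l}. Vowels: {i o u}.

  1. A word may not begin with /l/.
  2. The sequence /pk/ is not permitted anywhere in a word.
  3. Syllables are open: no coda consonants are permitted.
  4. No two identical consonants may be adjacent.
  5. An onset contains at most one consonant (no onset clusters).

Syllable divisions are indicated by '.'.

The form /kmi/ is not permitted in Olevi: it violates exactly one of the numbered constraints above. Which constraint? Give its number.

/kmi/: syllable 1 onset /km/ has 2 consonants (> 1).
This is a violation of constraint 5: "An onset contains at most one consonant (no onset clusters)."
The remaining constraints (1, 2, 3, 4) are satisfied.

5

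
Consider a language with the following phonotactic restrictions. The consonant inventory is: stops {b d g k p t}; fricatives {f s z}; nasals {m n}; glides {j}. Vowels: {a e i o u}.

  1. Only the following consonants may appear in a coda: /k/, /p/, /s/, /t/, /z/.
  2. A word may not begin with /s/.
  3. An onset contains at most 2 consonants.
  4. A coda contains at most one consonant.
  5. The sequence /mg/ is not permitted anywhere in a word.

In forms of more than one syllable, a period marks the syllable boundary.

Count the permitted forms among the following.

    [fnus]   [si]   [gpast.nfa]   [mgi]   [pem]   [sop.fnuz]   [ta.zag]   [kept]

1

[fnus] — σ1 onset /fn/ (2C), coda /s/ ok → permitted
[si] — violates constraint 2: word begins with /s/ → not permitted
[gpast.nfa] — violates constraint 4: syllable 1 coda /st/ has 2 consonants (> 1) → not permitted
[mgi] — violates constraint 5: contains banned sequence /mg/ → not permitted
[pem] — violates constraint 1: syllable 1 coda contains /m/, which is not a licensed coda consonant → not permitted
[sop.fnuz] — violates constraint 2: word begins with /s/ → not permitted
[ta.zag] — violates constraint 1: syllable 2 coda contains /g/, which is not a licensed coda consonant → not permitted
[kept] — violates constraint 4: syllable 1 coda /pt/ has 2 consonants (> 1) → not permitted
Permitted: [fnus] → 1.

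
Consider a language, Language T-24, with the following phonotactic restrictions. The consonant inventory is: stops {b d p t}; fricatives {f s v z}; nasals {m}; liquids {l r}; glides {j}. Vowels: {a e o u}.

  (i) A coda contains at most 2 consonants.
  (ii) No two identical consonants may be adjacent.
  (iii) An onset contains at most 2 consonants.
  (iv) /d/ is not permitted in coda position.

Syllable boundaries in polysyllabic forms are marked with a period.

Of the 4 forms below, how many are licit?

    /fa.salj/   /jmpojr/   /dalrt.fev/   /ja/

/fa.salj/ — σ1 onset /f/, coda /∅/ ok; σ2 onset /s/, coda /lj/ (2C) ok → licit
/jmpojr/ — violates constraint (iii): syllable 1 onset /jmp/ has 3 consonants (> 2) → illicit
/dalrt.fev/ — violates constraint (i): syllable 1 coda /lrt/ has 3 consonants (> 2) → illicit
/ja/ — σ1 onset /j/, coda /∅/ ok → licit
Licit: /fa.salj/, /ja/ → 2.

2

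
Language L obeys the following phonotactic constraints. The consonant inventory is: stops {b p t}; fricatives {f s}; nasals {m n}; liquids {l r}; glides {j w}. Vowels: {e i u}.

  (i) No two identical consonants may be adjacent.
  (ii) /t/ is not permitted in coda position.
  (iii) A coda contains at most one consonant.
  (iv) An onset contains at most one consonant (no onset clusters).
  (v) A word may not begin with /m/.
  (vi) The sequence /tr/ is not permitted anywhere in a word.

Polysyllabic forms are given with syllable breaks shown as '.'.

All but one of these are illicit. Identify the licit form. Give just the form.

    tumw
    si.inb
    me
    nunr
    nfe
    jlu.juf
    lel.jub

tumw — violates constraint (iii): syllable 1 coda /mw/ has 2 consonants (> 1) → illicit
si.inb — violates constraint (iii): syllable 2 coda /nb/ has 2 consonants (> 1) → illicit
me — violates constraint (v): word begins with /m/ → illicit
nunr — violates constraint (iii): syllable 1 coda /nr/ has 2 consonants (> 1) → illicit
nfe — violates constraint (iv): syllable 1 onset /nf/ has 2 consonants (> 1) → illicit
jlu.juf — violates constraint (iv): syllable 1 onset /jl/ has 2 consonants (> 1) → illicit
lel.jub — σ1 onset /l/, coda /l/ ok; σ2 onset /j/, coda /b/ ok → licit

lel.jub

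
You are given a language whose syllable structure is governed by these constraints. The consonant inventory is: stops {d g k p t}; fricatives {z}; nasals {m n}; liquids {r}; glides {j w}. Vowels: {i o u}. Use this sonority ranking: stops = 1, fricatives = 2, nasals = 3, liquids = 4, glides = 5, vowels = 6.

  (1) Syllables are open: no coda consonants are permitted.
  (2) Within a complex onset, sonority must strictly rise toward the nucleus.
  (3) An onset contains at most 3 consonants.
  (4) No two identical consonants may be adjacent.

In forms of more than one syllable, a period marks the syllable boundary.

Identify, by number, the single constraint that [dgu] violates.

[dgu]: syllable 1 onset /dg/: /d/ (stop, 1) → /g/ (stop, 1) does not rise.
This is a violation of constraint 2: "Within a complex onset, sonority must strictly rise toward the nucleus."
The remaining constraints (1, 3, 4) are satisfied.

2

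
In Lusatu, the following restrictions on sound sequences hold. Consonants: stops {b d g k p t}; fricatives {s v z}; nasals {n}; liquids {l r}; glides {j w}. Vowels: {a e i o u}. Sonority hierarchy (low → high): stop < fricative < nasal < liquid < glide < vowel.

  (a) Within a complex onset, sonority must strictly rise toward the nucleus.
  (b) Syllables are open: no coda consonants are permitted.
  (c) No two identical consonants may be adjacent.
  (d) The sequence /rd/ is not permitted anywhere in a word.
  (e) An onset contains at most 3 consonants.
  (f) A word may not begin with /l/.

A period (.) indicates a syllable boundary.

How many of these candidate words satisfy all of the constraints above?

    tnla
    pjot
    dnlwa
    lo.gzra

tnla — σ1 onset /tnl/ (1→3→4 rises), coda /∅/ ok → permitted
pjot — violates constraint (b): syllable 1 coda /t/ has 1 consonant (> 0) → not permitted
dnlwa — violates constraint (e): syllable 1 onset /dnlw/ has 4 consonants (> 3) → not permitted
lo.gzra — violates constraint (f): word begins with /l/ → not permitted
Permitted: tnla → 1.

1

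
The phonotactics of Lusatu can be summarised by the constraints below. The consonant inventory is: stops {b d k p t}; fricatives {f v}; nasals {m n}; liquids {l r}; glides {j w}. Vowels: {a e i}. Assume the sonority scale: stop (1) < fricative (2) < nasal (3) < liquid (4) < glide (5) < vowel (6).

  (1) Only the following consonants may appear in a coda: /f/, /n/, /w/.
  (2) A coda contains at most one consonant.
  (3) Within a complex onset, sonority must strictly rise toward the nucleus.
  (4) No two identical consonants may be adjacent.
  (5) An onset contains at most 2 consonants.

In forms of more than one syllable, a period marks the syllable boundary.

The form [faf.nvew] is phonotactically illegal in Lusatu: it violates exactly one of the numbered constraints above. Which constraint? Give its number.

[faf.nvew]: syllable 2 onset /nv/: /n/ (nasal, 3) → /v/ (fricative, 2) does not rise.
This is a violation of constraint 3: "Within a complex onset, sonority must strictly rise toward the nucleus."
The remaining constraints (1, 2, 4, 5) are satisfied.

3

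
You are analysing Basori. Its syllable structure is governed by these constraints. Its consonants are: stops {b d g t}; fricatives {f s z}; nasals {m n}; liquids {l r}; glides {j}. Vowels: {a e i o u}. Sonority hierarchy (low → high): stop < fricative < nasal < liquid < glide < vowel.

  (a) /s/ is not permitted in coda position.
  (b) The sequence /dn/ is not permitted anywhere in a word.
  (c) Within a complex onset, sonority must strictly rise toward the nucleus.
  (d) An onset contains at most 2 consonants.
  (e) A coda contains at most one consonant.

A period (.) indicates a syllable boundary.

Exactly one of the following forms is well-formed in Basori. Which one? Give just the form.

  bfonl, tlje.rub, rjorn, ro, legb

bfonl — violates constraint (e): syllable 1 coda /nl/ has 2 consonants (> 1) → ill-formed
tlje.rub — violates constraint (d): syllable 1 onset /tlj/ has 3 consonants (> 2) → ill-formed
rjorn — violates constraint (e): syllable 1 coda /rn/ has 2 consonants (> 1) → ill-formed
ro — σ1 onset /r/, coda /∅/ ok → well-formed
legb — violates constraint (e): syllable 1 coda /gb/ has 2 consonants (> 1) → ill-formed

ro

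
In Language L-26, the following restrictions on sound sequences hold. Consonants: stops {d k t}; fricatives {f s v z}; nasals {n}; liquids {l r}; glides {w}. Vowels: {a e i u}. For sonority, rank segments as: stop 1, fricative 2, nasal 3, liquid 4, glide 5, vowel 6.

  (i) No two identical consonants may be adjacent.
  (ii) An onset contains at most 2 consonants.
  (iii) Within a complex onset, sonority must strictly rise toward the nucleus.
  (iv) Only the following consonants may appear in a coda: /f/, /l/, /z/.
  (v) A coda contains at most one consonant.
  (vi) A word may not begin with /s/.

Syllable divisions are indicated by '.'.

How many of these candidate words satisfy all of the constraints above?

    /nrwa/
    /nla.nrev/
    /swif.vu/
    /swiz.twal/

0

/nrwa/ — violates constraint (ii): syllable 1 onset /nrw/ has 3 consonants (> 2) → ill-formed
/nla.nrev/ — violates constraint (iv): syllable 2 coda contains /v/, which is not a licensed coda consonant → ill-formed
/swif.vu/ — violates constraint (vi): word begins with /s/ → ill-formed
/swiz.twal/ — violates constraint (vi): word begins with /s/ → ill-formed
No form is well-formed → 0.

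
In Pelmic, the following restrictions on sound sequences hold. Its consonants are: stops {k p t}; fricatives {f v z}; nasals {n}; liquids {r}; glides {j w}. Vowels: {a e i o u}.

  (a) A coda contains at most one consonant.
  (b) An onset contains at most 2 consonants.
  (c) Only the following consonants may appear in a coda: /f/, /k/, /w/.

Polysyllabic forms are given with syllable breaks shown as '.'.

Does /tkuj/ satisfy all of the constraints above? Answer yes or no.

/tkuj/ — violates constraint (c): syllable 1 coda contains /j/, which is not a licensed coda consonant → phonotactically illegal

no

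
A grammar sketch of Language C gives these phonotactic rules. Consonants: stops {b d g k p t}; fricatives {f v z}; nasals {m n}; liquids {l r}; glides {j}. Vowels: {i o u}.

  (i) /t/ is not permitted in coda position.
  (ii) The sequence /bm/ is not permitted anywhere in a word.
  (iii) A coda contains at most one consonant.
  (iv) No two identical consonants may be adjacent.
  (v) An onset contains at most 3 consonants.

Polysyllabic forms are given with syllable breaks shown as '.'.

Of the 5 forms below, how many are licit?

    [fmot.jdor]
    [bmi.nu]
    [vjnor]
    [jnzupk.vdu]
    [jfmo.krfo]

[fmot.jdor] — violates constraint (i): syllable 1 coda contains /t/ → illicit
[bmi.nu] — violates constraint (ii): contains banned sequence /bm/ → illicit
[vjnor] — σ1 onset /vjn/ (3C), coda /r/ ok → licit
[jnzupk.vdu] — violates constraint (iii): syllable 1 coda /pk/ has 2 consonants (> 1) → illicit
[jfmo.krfo] — σ1 onset /jfm/ (3C), coda /∅/ ok; σ2 onset /krf/ (3C), coda /∅/ ok → licit
Licit: [vjnor], [jfmo.krfo] → 2.

2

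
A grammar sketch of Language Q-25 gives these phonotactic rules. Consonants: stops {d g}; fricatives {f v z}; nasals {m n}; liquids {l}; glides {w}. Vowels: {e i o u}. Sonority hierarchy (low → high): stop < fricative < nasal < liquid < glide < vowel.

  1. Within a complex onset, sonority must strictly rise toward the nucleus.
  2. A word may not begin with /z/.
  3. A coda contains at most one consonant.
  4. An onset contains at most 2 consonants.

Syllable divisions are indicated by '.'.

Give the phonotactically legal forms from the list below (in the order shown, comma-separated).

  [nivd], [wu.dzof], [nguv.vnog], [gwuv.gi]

[nivd] — violates constraint 3: syllable 1 coda /vd/ has 2 consonants (> 1) → phonotactically illegal
[wu.dzof] — σ1 onset /w/, coda /∅/ ok; σ2 onset /dz/ (1→2 rises), coda /f/ ok → phonotactically legal
[nguv.vnog] — violates constraint 1: syllable 1 onset /ng/: /n/ (nasal, 3) → /g/ (stop, 1) does not rise → phonotactically illegal
[gwuv.gi] — σ1 onset /gw/ (1→5 rises), coda /v/ ok; σ2 onset /g/, coda /∅/ ok → phonotactically legal

[wu.dzof], [gwuv.gi]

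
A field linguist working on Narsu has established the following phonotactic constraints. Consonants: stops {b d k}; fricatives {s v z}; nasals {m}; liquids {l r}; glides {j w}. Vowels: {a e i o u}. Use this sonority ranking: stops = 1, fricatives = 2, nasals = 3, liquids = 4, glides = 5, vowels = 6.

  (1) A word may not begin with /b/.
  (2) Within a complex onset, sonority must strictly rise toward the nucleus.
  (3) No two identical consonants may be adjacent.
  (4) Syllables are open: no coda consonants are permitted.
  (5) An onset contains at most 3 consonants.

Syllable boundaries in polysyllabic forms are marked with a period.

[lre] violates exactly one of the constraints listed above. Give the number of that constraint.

2

[lre]: syllable 1 onset /lr/: /l/ (liquid, 4) → /r/ (liquid, 4) does not rise.
This is a violation of constraint 2: "Within a complex onset, sonority must strictly rise toward the nucleus."
The remaining constraints (1, 3, 4, 5) are satisfied.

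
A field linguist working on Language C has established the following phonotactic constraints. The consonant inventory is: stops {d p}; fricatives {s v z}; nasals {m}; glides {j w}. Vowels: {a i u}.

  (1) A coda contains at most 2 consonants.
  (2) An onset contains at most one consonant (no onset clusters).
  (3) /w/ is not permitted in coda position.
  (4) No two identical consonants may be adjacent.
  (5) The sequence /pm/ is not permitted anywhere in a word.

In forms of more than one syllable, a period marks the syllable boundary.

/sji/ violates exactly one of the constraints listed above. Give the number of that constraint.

/sji/: syllable 1 onset /sj/ has 2 consonants (> 1).
This is a violation of constraint 2: "An onset contains at most one consonant (no onset clusters)."
The remaining constraints (1, 3, 4, 5) are satisfied.

2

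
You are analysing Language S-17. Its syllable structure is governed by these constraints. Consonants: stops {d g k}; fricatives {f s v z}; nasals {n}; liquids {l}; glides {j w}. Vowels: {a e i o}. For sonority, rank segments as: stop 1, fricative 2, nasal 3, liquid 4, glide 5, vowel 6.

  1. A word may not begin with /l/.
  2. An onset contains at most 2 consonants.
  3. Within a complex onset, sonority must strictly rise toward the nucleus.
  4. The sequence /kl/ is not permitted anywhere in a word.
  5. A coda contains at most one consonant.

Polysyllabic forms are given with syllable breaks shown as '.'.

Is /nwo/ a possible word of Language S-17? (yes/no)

yes

/nwo/ — σ1 onset /nw/ (3→5 rises), coda /∅/ ok → licit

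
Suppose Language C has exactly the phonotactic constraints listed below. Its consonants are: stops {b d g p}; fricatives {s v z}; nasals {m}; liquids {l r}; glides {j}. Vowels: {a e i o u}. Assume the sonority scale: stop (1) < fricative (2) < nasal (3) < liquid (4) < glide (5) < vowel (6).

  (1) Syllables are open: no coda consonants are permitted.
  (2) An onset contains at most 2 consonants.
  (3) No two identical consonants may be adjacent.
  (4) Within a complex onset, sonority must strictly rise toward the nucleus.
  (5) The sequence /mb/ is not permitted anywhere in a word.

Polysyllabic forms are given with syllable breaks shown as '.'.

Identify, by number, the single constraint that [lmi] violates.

4

[lmi]: syllable 1 onset /lm/: /l/ (liquid, 4) → /m/ (nasal, 3) does not rise.
This is a violation of constraint 4: "Within a complex onset, sonority must strictly rise toward the nucleus."
The remaining constraints (1, 2, 3, 5) are satisfied.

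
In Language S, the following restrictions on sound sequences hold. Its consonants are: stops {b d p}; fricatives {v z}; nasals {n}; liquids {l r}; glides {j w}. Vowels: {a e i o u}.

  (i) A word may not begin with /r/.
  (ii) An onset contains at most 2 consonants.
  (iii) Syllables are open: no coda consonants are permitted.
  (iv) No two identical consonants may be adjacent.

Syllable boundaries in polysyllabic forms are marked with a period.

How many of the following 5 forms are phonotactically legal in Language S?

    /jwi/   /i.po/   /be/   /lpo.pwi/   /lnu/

/jwi/ — σ1 onset /jw/ (2C), coda /∅/ ok → phonotactically legal
/i.po/ — σ1 onset /∅/, coda /∅/ ok; σ2 onset /p/, coda /∅/ ok → phonotactically legal
/be/ — σ1 onset /b/, coda /∅/ ok → phonotactically legal
/lpo.pwi/ — σ1 onset /lp/ (2C), coda /∅/ ok; σ2 onset /pw/ (2C), coda /∅/ ok → phonotactically legal
/lnu/ — σ1 onset /ln/ (2C), coda /∅/ ok → phonotactically legal
Phonotactically legal: /jwi/, /i.po/, /be/, /lpo.pwi/, /lnu/ → 5.

5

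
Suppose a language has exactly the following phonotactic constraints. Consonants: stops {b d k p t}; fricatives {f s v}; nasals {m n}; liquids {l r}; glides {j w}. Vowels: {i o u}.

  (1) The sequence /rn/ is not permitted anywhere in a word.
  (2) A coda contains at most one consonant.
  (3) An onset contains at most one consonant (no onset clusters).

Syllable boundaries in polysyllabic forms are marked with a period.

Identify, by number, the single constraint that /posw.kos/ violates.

/posw.kos/: syllable 1 coda /sw/ has 2 consonants (> 1).
This is a violation of constraint 2: "A coda contains at most one consonant."
The remaining constraints (1, 3) are satisfied.

2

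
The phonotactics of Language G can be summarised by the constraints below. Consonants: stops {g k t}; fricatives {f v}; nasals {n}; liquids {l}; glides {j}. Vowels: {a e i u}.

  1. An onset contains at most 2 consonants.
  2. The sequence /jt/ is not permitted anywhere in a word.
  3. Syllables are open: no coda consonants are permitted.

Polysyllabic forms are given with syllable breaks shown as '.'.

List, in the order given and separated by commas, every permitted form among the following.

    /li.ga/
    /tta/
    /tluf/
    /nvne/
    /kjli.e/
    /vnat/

/li.ga/, /tta/

/li.ga/ — σ1 onset /l/, coda /∅/ ok; σ2 onset /g/, coda /∅/ ok → permitted
/tta/ — σ1 onset /tt/ (2C), coda /∅/ ok → permitted
/tluf/ — violates constraint 3: syllable 1 coda /f/ has 1 consonant (> 0) → not permitted
/nvne/ — violates constraint 1: syllable 1 onset /nvn/ has 3 consonants (> 2) → not permitted
/kjli.e/ — violates constraint 1: syllable 1 onset /kjl/ has 3 consonants (> 2) → not permitted
/vnat/ — violates constraint 3: syllable 1 coda /t/ has 1 consonant (> 0) → not permitted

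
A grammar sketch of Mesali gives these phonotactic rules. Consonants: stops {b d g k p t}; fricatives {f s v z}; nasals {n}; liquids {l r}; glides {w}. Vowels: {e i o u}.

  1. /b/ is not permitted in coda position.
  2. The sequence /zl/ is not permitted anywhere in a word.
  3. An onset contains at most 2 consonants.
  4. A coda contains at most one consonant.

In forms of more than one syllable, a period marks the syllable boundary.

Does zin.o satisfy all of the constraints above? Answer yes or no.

zin.o — σ1 onset /z/, coda /n/ ok; σ2 onset /∅/, coda /∅/ ok → permitted

yes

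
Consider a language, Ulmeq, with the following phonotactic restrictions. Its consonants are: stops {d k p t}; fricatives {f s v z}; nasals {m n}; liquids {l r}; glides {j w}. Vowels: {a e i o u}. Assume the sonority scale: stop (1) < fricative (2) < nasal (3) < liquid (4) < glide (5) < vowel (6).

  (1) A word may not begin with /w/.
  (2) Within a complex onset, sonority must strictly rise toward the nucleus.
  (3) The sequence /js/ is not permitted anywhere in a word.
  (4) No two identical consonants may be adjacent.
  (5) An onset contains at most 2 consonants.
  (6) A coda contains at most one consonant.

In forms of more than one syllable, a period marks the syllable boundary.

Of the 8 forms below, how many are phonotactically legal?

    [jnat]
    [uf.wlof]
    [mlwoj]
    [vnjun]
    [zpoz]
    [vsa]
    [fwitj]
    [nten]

[jnat] — violates constraint 2: syllable 1 onset /jn/: /j/ (glide, 5) → /n/ (nasal, 3) does not rise → phonotactically illegal
[uf.wlof] — violates constraint 2: syllable 2 onset /wl/: /w/ (glide, 5) → /l/ (liquid, 4) does not rise → phonotactically illegal
[mlwoj] — violates constraint 5: syllable 1 onset /mlw/ has 3 consonants (> 2) → phonotactically illegal
[vnjun] — violates constraint 5: syllable 1 onset /vnj/ has 3 consonants (> 2) → phonotactically illegal
[zpoz] — violates constraint 2: syllable 1 onset /zp/: /z/ (fricative, 2) → /p/ (stop, 1) does not rise → phonotactically illegal
[vsa] — violates constraint 2: syllable 1 onset /vs/: /v/ (fricative, 2) → /s/ (fricative, 2) does not rise → phonotactically illegal
[fwitj] — violates constraint 6: syllable 1 coda /tj/ has 2 consonants (> 1) → phonotactically illegal
[nten] — violates constraint 2: syllable 1 onset /nt/: /n/ (nasal, 3) → /t/ (stop, 1) does not rise → phonotactically illegal
No form is phonotactically legal → 0.

0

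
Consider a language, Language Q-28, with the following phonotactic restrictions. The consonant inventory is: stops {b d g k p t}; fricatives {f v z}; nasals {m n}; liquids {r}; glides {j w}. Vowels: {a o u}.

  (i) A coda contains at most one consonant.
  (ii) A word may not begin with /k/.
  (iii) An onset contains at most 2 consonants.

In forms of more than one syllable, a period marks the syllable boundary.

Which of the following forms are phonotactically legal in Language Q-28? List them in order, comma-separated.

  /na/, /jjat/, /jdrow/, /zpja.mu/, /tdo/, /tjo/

/na/, /jjat/, /tdo/, /tjo/

/na/ — σ1 onset /n/, coda /∅/ ok → phonotactically legal
/jjat/ — σ1 onset /jj/ (2C), coda /t/ ok → phonotactically legal
/jdrow/ — violates constraint (iii): syllable 1 onset /jdr/ has 3 consonants (> 2) → phonotactically illegal
/zpja.mu/ — violates constraint (iii): syllable 1 onset /zpj/ has 3 consonants (> 2) → phonotactically illegal
/tdo/ — σ1 onset /td/ (2C), coda /∅/ ok → phonotactically legal
/tjo/ — σ1 onset /tj/ (2C), coda /∅/ ok → phonotactically legal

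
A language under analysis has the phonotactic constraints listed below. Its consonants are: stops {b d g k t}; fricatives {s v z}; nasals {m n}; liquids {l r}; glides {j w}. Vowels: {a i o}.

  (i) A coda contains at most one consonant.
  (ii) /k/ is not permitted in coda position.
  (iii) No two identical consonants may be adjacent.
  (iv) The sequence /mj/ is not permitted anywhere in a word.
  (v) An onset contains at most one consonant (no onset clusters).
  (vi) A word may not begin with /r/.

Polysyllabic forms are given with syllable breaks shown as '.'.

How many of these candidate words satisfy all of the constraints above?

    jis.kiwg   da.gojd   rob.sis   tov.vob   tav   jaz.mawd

jis.kiwg — violates constraint (i): syllable 2 coda /wg/ has 2 consonants (> 1) → phonotactically illegal
da.gojd — violates constraint (i): syllable 2 coda /jd/ has 2 consonants (> 1) → phonotactically illegal
rob.sis — violates constraint (vi): word begins with /r/ → phonotactically illegal
tov.vob — violates constraint (iii): adjacent identical consonants /vv/ → phonotactically illegal
tav — σ1 onset /t/, coda /v/ ok → phonotactically legal
jaz.mawd — violates constraint (i): syllable 2 coda /wd/ has 2 consonants (> 1) → phonotactically illegal
Phonotactically legal: tav → 1.

1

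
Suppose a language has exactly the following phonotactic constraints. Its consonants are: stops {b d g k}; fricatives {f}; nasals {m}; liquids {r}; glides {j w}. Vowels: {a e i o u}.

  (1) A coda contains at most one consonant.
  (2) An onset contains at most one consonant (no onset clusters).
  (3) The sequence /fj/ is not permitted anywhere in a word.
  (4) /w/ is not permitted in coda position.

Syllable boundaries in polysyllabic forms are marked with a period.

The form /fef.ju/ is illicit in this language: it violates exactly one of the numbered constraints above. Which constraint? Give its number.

/fef.ju/: contains banned sequence /fj/.
This is a violation of constraint 3: "The sequence /fj/ is not permitted anywhere in a word."
The remaining constraints (1, 2, 4) are satisfied.

3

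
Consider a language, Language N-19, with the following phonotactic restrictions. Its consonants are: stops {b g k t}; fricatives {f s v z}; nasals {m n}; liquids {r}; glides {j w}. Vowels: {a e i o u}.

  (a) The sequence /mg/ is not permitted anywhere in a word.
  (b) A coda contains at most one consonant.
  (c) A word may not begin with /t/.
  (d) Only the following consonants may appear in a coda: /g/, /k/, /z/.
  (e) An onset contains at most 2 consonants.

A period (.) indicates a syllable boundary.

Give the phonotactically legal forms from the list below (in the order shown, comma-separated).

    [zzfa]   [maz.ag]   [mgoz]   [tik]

[maz.ag]

[zzfa] — violates constraint (e): syllable 1 onset /zzf/ has 3 consonants (> 2) → phonotactically illegal
[maz.ag] — σ1 onset /m/, coda /z/ ok; σ2 onset /∅/, coda /g/ ok → phonotactically legal
[mgoz] — violates constraint (a): contains banned sequence /mg/ → phonotactically illegal
[tik] — violates constraint (c): word begins with /t/ → phonotactically illegal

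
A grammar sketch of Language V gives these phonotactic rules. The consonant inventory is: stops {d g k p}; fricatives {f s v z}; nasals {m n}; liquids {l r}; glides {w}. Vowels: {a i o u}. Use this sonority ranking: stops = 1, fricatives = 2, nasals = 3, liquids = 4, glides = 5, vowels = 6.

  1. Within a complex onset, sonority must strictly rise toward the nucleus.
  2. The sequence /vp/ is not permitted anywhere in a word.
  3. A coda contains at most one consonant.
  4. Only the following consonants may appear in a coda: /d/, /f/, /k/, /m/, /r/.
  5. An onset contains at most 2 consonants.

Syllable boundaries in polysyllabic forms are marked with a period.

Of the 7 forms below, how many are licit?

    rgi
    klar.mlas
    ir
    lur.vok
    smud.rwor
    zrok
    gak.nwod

5

rgi — violates constraint 1: syllable 1 onset /rg/: /r/ (liquid, 4) → /g/ (stop, 1) does not rise → illicit
klar.mlas — violates constraint 4: syllable 2 coda contains /s/, which is not a licensed coda consonant → illicit
ir — σ1 onset /∅/, coda /r/ ok → licit
lur.vok — σ1 onset /l/, coda /r/ ok; σ2 onset /v/, coda /k/ ok → licit
smud.rwor — σ1 onset /sm/ (2→3 rises), coda /d/ ok; σ2 onset /rw/ (4→5 rises), coda /r/ ok → licit
zrok — σ1 onset /zr/ (2→4 rises), coda /k/ ok → licit
gak.nwod — σ1 onset /g/, coda /k/ ok; σ2 onset /nw/ (3→5 rises), coda /d/ ok → licit
Licit: ir, lur.vok, smud.rwor, zrok, gak.nwod → 5.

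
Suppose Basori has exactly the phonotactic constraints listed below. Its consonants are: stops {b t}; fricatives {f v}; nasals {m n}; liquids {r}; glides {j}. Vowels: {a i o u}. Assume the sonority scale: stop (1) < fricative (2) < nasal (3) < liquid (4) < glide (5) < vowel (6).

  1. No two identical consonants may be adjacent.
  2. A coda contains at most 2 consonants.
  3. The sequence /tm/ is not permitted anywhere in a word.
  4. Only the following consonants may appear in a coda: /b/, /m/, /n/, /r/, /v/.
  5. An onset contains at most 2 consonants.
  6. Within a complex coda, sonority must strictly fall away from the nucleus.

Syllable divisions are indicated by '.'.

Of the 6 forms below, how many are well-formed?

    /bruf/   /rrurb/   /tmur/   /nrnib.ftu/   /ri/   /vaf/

1

/bruf/ — violates constraint 4: syllable 1 coda contains /f/, which is not a licensed coda consonant → ill-formed
/rrurb/ — violates constraint 1: adjacent identical consonants /rr/ → ill-formed
/tmur/ — violates constraint 3: contains banned sequence /tm/ → ill-formed
/nrnib.ftu/ — violates constraint 5: syllable 1 onset /nrn/ has 3 consonants (> 2) → ill-formed
/ri/ — σ1 onset /r/, coda /∅/ ok → well-formed
/vaf/ — violates constraint 4: syllable 1 coda contains /f/, which is not a licensed coda consonant → ill-formed
Well-formed: /ri/ → 1.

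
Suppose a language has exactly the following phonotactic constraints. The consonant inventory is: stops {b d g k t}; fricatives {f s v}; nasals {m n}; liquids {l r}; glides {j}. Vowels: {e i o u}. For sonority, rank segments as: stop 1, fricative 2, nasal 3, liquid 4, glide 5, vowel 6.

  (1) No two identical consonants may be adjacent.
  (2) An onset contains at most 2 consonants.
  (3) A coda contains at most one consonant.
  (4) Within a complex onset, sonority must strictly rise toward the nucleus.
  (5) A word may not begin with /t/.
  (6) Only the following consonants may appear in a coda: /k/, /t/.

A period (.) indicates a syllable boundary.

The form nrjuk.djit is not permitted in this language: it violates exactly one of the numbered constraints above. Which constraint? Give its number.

2

nrjuk.djit: syllable 1 onset /nrj/ has 3 consonants (> 2).
This is a violation of constraint 2: "An onset contains at most 2 consonants."
The remaining constraints (1, 3, 4, 5, 6) are satisfied.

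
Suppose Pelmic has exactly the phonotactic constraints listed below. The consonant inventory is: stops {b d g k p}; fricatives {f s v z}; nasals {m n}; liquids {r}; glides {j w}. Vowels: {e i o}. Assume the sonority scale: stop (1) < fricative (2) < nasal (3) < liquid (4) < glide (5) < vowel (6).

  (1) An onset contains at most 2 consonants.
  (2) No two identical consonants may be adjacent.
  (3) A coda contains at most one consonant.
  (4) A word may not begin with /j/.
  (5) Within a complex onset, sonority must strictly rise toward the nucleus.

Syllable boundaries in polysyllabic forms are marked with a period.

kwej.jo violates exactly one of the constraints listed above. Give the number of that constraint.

kwej.jo: adjacent identical consonants /jj/.
This is a violation of constraint 2: "No two identical consonants may be adjacent."
The remaining constraints (1, 3, 4, 5) are satisfied.

2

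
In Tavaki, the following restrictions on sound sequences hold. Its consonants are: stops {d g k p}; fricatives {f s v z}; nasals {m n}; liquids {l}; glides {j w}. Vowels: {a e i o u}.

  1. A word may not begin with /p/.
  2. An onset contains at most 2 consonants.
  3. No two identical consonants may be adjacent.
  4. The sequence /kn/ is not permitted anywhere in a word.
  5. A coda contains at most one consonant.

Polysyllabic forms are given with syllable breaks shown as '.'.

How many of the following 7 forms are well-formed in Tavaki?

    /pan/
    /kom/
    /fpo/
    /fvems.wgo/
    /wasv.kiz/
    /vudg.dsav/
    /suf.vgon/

3

/pan/ — violates constraint 1: word begins with /p/ → ill-formed
/kom/ — σ1 onset /k/, coda /m/ ok → well-formed
/fpo/ — σ1 onset /fp/ (2C), coda /∅/ ok → well-formed
/fvems.wgo/ — violates constraint 5: syllable 1 coda /ms/ has 2 consonants (> 1) → ill-formed
/wasv.kiz/ — violates constraint 5: syllable 1 coda /sv/ has 2 consonants (> 1) → ill-formed
/vudg.dsav/ — violates constraint 5: syllable 1 coda /dg/ has 2 consonants (> 1) → ill-formed
/suf.vgon/ — σ1 onset /s/, coda /f/ ok; σ2 onset /vg/ (2C), coda /n/ ok → well-formed
Well-formed: /kom/, /fpo/, /suf.vgon/ → 3.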